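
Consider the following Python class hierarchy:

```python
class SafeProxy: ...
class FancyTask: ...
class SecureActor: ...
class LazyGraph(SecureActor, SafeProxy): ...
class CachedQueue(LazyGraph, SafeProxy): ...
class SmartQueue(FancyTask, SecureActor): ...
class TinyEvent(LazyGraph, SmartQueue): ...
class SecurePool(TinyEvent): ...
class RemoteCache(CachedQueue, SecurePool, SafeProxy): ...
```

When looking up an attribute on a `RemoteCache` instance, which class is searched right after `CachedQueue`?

L[RemoteCache] = RemoteCache + merge(L[CachedQueue], L[SecurePool], L[SafeProxy], [CachedQueue SecurePool SafeProxy])
  take CachedQueue:  [CachedQueue LazyGraph SecureActor SafeProxy object] + [SecurePool TinyEvent LazyGraph SmartQueue FancyTask SecureActor SafeProxy object] + [SafeProxy object] + [CachedQueue SecurePool SafeProxy]
  take SecurePool:  [LazyGraph SecureActor SafeProxy object] + [SecurePool TinyEvent LazyGraph SmartQueue FancyTask SecureActor SafeProxy object] + [SafeProxy object] + [SecurePool SafeProxy]
  take TinyEvent:  [LazyGraph SecureActor SafeProxy object] + [TinyEvent LazyGraph SmartQueue FancyTask SecureActor SafeProxy object] + [SafeProxy object] + [SafeProxy]
  take LazyGraph:  [LazyGraph SecureActor SafeProxy object] + [LazyGraph SmartQueue FancyTask SecureActor SafeProxy object] + [SafeProxy object] + [SafeProxy]
  take SmartQueue:  [SecureActor SafeProxy object] + [SmartQueue FancyTask SecureActor SafeProxy object] + [SafeProxy object] + [SafeProxy]
  take FancyTask:  [SecureActor SafeProxy object] + [FancyTask SecureActor SafeProxy object] + [SafeProxy object] + [SafeProxy]
  take SecureActor:  [SecureActor SafeProxy object] + [SecureActor SafeProxy object] + [SafeProxy object] + [SafeProxy]
  take SafeProxy:  [SafeProxy object] + [SafeProxy object] + [SafeProxy object] + [SafeProxy]
  take object:  [object] + [object] + [object]
MRO: RemoteCache CachedQueue SecurePool TinyEvent LazyGraph SmartQueue FancyTask SecureActor SafeProxy object
CachedQueue is at position 1; next is SecurePool.

SecurePool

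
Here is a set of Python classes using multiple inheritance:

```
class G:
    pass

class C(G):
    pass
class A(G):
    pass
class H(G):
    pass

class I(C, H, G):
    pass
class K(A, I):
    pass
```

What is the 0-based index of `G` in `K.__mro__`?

L[K] = K + merge(L[A], L[I], [A I])
  take A:  [A G object] + [I C H G object] + [A I]
  take I:  [G object] + [I C H G object] + [I]
  take C:  [G object] + [C H G object]
  take H:  [G object] + [H G object]
  take G:  [G object] + [G object]
  take object:  [object] + [object]
MRO: K A I C H G object
G sits at index 5.

5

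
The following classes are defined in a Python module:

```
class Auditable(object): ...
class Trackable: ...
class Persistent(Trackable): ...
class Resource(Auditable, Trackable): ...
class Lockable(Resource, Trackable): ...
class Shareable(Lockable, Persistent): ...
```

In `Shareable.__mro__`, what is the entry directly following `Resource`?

L[Shareable] = Shareable + merge(L[Lockable], L[Persistent], [Lockable Persistent])
  take Lockable:  [Lockable Resource Auditable Trackable object] + [Persistent Trackable object] + [Lockable Persistent]
  take Resource:  [Resource Auditable Trackable object] + [Persistent Trackable object] + [Persistent]
  take Auditable:  [Auditable Trackable object] + [Persistent Trackable object] + [Persistent]
  take Persistent:  [Trackable object] + [Persistent Trackable object] + [Persistent]
  take Trackable:  [Trackable object] + [Trackable object]
  take object:  [object] + [object]
MRO: Shareable Lockable Resource Auditable Persistent Trackable object
Resource is at position 2; next is Auditable.

Auditable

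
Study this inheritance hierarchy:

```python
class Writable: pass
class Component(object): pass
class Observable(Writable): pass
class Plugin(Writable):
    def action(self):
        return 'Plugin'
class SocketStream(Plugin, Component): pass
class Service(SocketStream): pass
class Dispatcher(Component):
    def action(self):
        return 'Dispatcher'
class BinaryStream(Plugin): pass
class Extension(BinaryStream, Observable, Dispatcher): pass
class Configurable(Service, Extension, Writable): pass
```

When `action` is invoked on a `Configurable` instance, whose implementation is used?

L[Configurable] = Configurable + merge(L[Service], L[Extension], L[Writable], [Service Extension Writable])
  take Service:  [Service SocketStream Plugin Writable Component object] + [Extension BinaryStream Plugin Observable Writable Dispatcher Component object] + [Writable object] + [Service Extension Writable]
  take SocketStream:  [SocketStream Plugin Writable Component object] + [Extension BinaryStream Plugin Observable Writable Dispatcher Component object] + [Writable object] + [Extension Writable]
  take Extension:  [Plugin Writable Component object] + [Extension BinaryStream Plugin Observable Writable Dispatcher Component object] + [Writable object] + [Extension Writable]
  take BinaryStream:  [Plugin Writable Component object] + [BinaryStream Plugin Observable Writable Dispatcher Component object] + [Writable object] + [Writable]
  take Plugin:  [Plugin Writable Component object] + [Plugin Observable Writable Dispatcher Component object] + [Writable object] + [Writable]
  take Observable:  [Writable Component object] + [Observable Writable Dispatcher Component object] + [Writable object] + [Writable]
  take Writable:  [Writable Component object] + [Writable Dispatcher Component object] + [Writable object] + [Writable]
  take Dispatcher:  [Component object] + [Dispatcher Component object] + [object]
  take Component:  [Component object] + [Component object] + [object]
  take object:  [object] + [object] + [object]
MRO: Configurable Service SocketStream Extension BinaryStream Plugin Observable Writable Dispatcher Component object
action is defined in: Dispatcher, Plugin. First along the MRO is Plugin.

Plugin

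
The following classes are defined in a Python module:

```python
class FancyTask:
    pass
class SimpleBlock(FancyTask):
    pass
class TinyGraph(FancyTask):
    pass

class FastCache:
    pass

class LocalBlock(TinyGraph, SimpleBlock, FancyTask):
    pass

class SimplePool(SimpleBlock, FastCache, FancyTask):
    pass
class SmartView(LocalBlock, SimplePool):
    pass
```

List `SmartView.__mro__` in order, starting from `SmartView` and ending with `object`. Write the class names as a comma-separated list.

L[SmartView] = SmartView + merge(L[LocalBlock], L[SimplePool], [LocalBlock SimplePool])
  take LocalBlock:  [LocalBlock TinyGraph SimpleBlock FancyTask object] + [SimplePool SimpleBlock FastCache FancyTask object] + [LocalBlock SimplePool]
  take TinyGraph:  [TinyGraph SimpleBlock FancyTask object] + [SimplePool SimpleBlock FastCache FancyTask object] + [SimplePool]
  take SimplePool:  [SimpleBlock FancyTask object] + [SimplePool SimpleBlock FastCache FancyTask object] + [SimplePool]
  take SimpleBlock:  [SimpleBlock FancyTask object] + [SimpleBlock FastCache FancyTask object]
  take FastCache:  [FancyTask object] + [FastCache FancyTask object]
  take FancyTask:  [FancyTask object] + [FancyTask object]
  take object:  [object] + [object]

SmartView, LocalBlock, TinyGraph, SimplePool, SimpleBlock, FastCache, FancyTask, object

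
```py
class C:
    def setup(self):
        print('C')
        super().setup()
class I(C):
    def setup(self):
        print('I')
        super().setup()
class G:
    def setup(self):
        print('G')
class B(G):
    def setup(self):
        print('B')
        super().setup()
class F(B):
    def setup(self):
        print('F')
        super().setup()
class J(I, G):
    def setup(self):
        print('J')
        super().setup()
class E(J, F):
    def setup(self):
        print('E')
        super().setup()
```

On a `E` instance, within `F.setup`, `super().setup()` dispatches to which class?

L[E] = E + merge(L[J], L[F], [J F])
  take J:  [J I C G object] + [F B G object] + [J F]
  take I:  [I C G object] + [F B G object] + [F]
  take C:  [C G object] + [F B G object] + [F]
  take F:  [G object] + [F B G object] + [F]
  take B:  [G object] + [B G object]
  take G:  [G object] + [G object]
  take object:  [object] + [object]
MRO: E J I C F B G object
super() in F.setup on a E instance goes to the class after F in E's MRO: B.

B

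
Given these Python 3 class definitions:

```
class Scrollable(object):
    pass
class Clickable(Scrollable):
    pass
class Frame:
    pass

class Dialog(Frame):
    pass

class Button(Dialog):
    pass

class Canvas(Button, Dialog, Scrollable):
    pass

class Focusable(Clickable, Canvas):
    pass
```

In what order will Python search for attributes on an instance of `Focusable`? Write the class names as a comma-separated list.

Focusable, Clickable, Canvas, Button, Dialog, Frame, Scrollable, object

L[Focusable] = Focusable + merge(L[Clickable], L[Canvas], [Clickable Canvas])
  take Clickable:  [Clickable Scrollable object] + [Canvas Button Dialog Frame Scrollable object] + [Clickable Canvas]
  take Canvas:  [Scrollable object] + [Canvas Button Dialog Frame Scrollable object] + [Canvas]
  take Button:  [Scrollable object] + [Button Dialog Frame Scrollable object]
  take Dialog:  [Scrollable object] + [Dialog Frame Scrollable object]
  take Frame:  [Scrollable object] + [Frame Scrollable object]
  take Scrollable:  [Scrollable object] + [Scrollable object]
  take object:  [object] + [object]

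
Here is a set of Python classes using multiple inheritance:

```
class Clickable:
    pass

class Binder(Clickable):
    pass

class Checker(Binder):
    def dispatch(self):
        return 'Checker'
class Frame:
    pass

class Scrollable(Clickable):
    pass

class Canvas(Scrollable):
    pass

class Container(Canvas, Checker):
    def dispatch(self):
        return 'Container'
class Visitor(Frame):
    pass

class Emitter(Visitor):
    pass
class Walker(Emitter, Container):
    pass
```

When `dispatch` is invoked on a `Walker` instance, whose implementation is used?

L[Walker] = Walker + merge(L[Emitter], L[Container], [Emitter Container])
  take Emitter:  [Emitter Visitor Frame object] + [Container Canvas Scrollable Checker Binder Clickable object] + [Emitter Container]
  take Visitor:  [Visitor Frame object] + [Container Canvas Scrollable Checker Binder Clickable object] + [Container]
  take Frame:  [Frame object] + [Container Canvas Scrollable Checker Binder Clickable object] + [Container]
  take Container:  [object] + [Container Canvas Scrollable Checker Binder Clickable object] + [Container]
  take Canvas:  [object] + [Canvas Scrollable Checker Binder Clickable object]
  take Scrollable:  [object] + [Scrollable Checker Binder Clickable object]
  take Checker:  [object] + [Checker Binder Clickable object]
  take Binder:  [object] + [Binder Clickable object]
  take Clickable:  [object] + [Clickable object]
  take object:  [object] + [object]
MRO: Walker Emitter Visitor Frame Container Canvas Scrollable Checker Binder Clickable object
dispatch is defined in: Checker, Container. First along the MRO is Container.

Container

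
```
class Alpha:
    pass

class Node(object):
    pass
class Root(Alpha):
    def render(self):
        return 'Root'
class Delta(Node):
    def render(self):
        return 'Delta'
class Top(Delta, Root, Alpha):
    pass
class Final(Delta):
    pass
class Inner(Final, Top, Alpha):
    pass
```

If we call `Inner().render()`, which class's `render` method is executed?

Delta

L[Inner] = Inner + merge(L[Final], L[Top], L[Alpha], [Final Top Alpha])
  take Final:  [Final Delta Node object] + [Top Delta Node Root Alpha object] + [Alpha object] + [Final Top Alpha]
  take Top:  [Delta Node object] + [Top Delta Node Root Alpha object] + [Alpha object] + [Top Alpha]
  take Delta:  [Delta Node object] + [Delta Node Root Alpha object] + [Alpha object] + [Alpha]
  take Node:  [Node object] + [Node Root Alpha object] + [Alpha object] + [Alpha]
  take Root:  [object] + [Root Alpha object] + [Alpha object] + [Alpha]
  take Alpha:  [object] + [Alpha object] + [Alpha object] + [Alpha]
  take object:  [object] + [object] + [object]
MRO: Inner Final Top Delta Node Root Alpha object
render is defined in: Delta, Root. First along the MRO is Delta.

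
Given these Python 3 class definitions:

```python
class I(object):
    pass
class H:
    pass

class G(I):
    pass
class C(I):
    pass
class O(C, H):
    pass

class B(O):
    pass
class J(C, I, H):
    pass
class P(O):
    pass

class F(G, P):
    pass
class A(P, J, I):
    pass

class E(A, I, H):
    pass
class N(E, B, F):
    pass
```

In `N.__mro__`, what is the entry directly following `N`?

L[N] = N + merge(L[E], L[B], L[F], [E B F])
  take E:  [E A P O J C I H object] + [B O C I H object] + [F G P O C I H object] + [E B F]
  take A:  [A P O J C I H object] + [B O C I H object] + [F G P O C I H object] + [B F]
  take B:  [P O J C I H object] + [B O C I H object] + [F G P O C I H object] + [B F]
  take F:  [P O J C I H object] + [O C I H object] + [F G P O C I H object] + [F]
  take G:  [P O J C I H object] + [O C I H object] + [G P O C I H object]
  take P:  [P O J C I H object] + [O C I H object] + [P O C I H object]
  take O:  [O J C I H object] + [O C I H object] + [O C I H object]
  take J:  [J C I H object] + [C I H object] + [C I H object]
  take C:  [C I H object] + [C I H object] + [C I H object]
  take I:  [I H object] + [I H object] + [I H object]
  take H:  [H object] + [H object] + [H object]
  take object:  [object] + [object] + [object]
MRO: N E A B F G P O J C I H object
N is at position 0; next is E.

E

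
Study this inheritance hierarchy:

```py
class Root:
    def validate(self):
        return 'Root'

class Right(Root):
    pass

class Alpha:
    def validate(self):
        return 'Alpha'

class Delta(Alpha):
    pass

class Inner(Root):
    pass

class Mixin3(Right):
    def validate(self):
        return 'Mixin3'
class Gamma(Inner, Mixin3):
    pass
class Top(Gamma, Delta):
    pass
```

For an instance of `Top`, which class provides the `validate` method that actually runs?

L[Top] = Top + merge(L[Gamma], L[Delta], [Gamma Delta])
  take Gamma:  [Gamma Inner Mixin3 Right Root object] + [Delta Alpha object] + [Gamma Delta]
  take Inner:  [Inner Mixin3 Right Root object] + [Delta Alpha object] + [Delta]
  take Mixin3:  [Mixin3 Right Root object] + [Delta Alpha object] + [Delta]
  take Right:  [Right Root object] + [Delta Alpha object] + [Delta]
  take Root:  [Root object] + [Delta Alpha object] + [Delta]
  take Delta:  [object] + [Delta Alpha object] + [Delta]
  take Alpha:  [object] + [Alpha object]
  take object:  [object] + [object]
MRO: Top Gamma Inner Mixin3 Right Root Delta Alpha object
validate is defined in: Alpha, Mixin3, Root. First along the MRO is Mixin3.

Mixin3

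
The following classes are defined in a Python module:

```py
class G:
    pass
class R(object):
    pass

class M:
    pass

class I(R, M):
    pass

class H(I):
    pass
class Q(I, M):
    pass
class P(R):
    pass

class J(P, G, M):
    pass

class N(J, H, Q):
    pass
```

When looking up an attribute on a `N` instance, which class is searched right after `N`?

J

L[N] = N + merge(L[J], L[H], L[Q], [J H Q])
  take J:  [J P R G M object] + [H I R M object] + [Q I R M object] + [J H Q]
  take P:  [P R G M object] + [H I R M object] + [Q I R M object] + [H Q]
  take H:  [R G M object] + [H I R M object] + [Q I R M object] + [H Q]
  take Q:  [R G M object] + [I R M object] + [Q I R M object] + [Q]
  take I:  [R G M object] + [I R M object] + [I R M object]
  take R:  [R G M object] + [R M object] + [R M object]
  take G:  [G M object] + [M object] + [M object]
  take M:  [M object] + [M object] + [M object]
  take object:  [object] + [object] + [object]
MRO: N J P H Q I R G M object
N is at position 0; next is J.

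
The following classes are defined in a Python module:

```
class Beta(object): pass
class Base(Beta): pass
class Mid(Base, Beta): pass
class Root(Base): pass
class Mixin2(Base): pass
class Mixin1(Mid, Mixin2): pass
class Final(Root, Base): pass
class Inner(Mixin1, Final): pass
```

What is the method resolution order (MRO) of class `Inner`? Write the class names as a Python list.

L[Inner] = Inner + merge(L[Mixin1], L[Final], [Mixin1 Final])
  take Mixin1:  [Mixin1 Mid Mixin2 Base Beta object] + [Final Root Base Beta object] + [Mixin1 Final]
  take Mid:  [Mid Mixin2 Base Beta object] + [Final Root Base Beta object] + [Final]
  take Mixin2:  [Mixin2 Base Beta object] + [Final Root Base Beta object] + [Final]
  take Final:  [Base Beta object] + [Final Root Base Beta object] + [Final]
  take Root:  [Base Beta object] + [Root Base Beta object]
  take Base:  [Base Beta object] + [Base Beta object]
  take Beta:  [Beta object] + [Beta object]
  take object:  [object] + [object]

[Inner, Mixin1, Mid, Mixin2, Final, Root, Base, Beta, object]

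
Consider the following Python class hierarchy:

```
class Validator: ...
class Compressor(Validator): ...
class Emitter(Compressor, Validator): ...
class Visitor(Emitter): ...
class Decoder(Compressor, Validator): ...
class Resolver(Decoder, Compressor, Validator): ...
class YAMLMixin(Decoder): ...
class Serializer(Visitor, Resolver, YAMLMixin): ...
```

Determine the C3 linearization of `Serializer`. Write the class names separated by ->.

L[Serializer] = Serializer + merge(L[Visitor], L[Resolver], L[YAMLMixin], [Visitor Resolver YAMLMixin])
  take Visitor:  [Visitor Emitter Compressor Validator object] + [Resolver Decoder Compressor Validator object] + [YAMLMixin Decoder Compressor Validator object] + [Visitor Resolver YAMLMixin]
  take Emitter:  [Emitter Compressor Validator object] + [Resolver Decoder Compressor Validator object] + [YAMLMixin Decoder Compressor Validator object] + [Resolver YAMLMixin]
  take Resolver:  [Compressor Validator object] + [Resolver Decoder Compressor Validator object] + [YAMLMixin Decoder Compressor Validator object] + [Resolver YAMLMixin]
  take YAMLMixin:  [Compressor Validator object] + [Decoder Compressor Validator object] + [YAMLMixin Decoder Compressor Validator object] + [YAMLMixin]
  take Decoder:  [Compressor Validator object] + [Decoder Compressor Validator object] + [Decoder Compressor Validator object]
  take Compressor:  [Compressor Validator object] + [Compressor Validator object] + [Compressor Validator object]
  take Validator:  [Validator object] + [Validator object] + [Validator object]
  take object:  [object] + [object] + [object]

Serializer -> Visitor -> Emitter -> Resolver -> YAMLMixin -> Decoder -> Compressor -> Validator -> object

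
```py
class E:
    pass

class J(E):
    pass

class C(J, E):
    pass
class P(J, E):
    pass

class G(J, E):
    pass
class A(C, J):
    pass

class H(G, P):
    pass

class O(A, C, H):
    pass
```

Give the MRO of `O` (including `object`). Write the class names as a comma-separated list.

O, A, C, H, G, P, J, E, object

L[O] = O + merge(L[A], L[C], L[H], [A C H])
  take A:  [A C J E object] + [C J E object] + [H G P J E object] + [A C H]
  take C:  [C J E object] + [C J E object] + [H G P J E object] + [C H]
  take H:  [J E object] + [J E object] + [H G P J E object] + [H]
  take G:  [J E object] + [J E object] + [G P J E object]
  take P:  [J E object] + [J E object] + [P J E object]
  take J:  [J E object] + [J E object] + [J E object]
  take E:  [E object] + [E object] + [E object]
  take object:  [object] + [object] + [object]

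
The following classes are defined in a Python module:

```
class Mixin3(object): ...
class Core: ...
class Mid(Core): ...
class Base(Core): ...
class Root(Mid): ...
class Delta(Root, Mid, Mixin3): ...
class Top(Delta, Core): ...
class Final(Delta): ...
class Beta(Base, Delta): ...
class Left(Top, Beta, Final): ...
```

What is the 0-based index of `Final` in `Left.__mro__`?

L[Left] = Left + merge(L[Top], L[Beta], L[Final], [Top Beta Final])
  take Top:  [Top Delta Root Mid Core Mixin3 object] + [Beta Base Delta Root Mid Core Mixin3 object] + [Final Delta Root Mid Core Mixin3 object] + [Top Beta Final]
  take Beta:  [Delta Root Mid Core Mixin3 object] + [Beta Base Delta Root Mid Core Mixin3 object] + [Final Delta Root Mid Core Mixin3 object] + [Beta Final]
  take Base:  [Delta Root Mid Core Mixin3 object] + [Base Delta Root Mid Core Mixin3 object] + [Final Delta Root Mid Core Mixin3 object] + [Final]
  take Final:  [Delta Root Mid Core Mixin3 object] + [Delta Root Mid Core Mixin3 object] + [Final Delta Root Mid Core Mixin3 object] + [Final]
  take Delta:  [Delta Root Mid Core Mixin3 object] + [Delta Root Mid Core Mixin3 object] + [Delta Root Mid Core Mixin3 object]
  take Root:  [Root Mid Core Mixin3 object] + [Root Mid Core Mixin3 object] + [Root Mid Core Mixin3 object]
  take Mid:  [Mid Core Mixin3 object] + [Mid Core Mixin3 object] + [Mid Core Mixin3 object]
  take Core:  [Core Mixin3 object] + [Core Mixin3 object] + [Core Mixin3 object]
  take Mixin3:  [Mixin3 object] + [Mixin3 object] + [Mixin3 object]
  take object:  [object] + [object] + [object]
MRO: Left Top Beta Base Final Delta Root Mid Core Mixin3 object
Final sits at index 4.

4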